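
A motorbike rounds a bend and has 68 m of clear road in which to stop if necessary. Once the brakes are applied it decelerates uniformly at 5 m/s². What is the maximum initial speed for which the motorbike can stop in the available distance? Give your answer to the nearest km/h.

v²/(2a) = d ⇒ v = √(2 × 5.000 × 68) = √680.00 = 26.0768 m/s.
26.0768 m/s × 3.6 = 93.876 km/h.

Maximum speed ≈ 94 km/h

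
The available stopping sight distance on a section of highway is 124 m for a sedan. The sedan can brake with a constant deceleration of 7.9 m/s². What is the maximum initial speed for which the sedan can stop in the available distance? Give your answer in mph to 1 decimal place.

v²/(2a) = d ⇒ v = √(2 × 7.900 × 124) = √1959.20 = 44.2629 m/s.
44.2629 m/s ÷ 0.44704 = 99.013 mph.

Maximum speed ≈ 99.0 mph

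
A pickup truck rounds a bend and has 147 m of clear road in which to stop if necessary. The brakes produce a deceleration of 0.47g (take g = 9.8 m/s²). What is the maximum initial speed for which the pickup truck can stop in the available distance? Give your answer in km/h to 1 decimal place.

a = 0.47 × 9.8 = 4.606 m/s².
v²/(2a) = d ⇒ v = √(2 × 4.606 × 147) = √1354.16 = 36.7989 m/s.
36.7989 m/s × 3.6 = 132.476 km/h.

Maximum speed ≈ 132.5 km/h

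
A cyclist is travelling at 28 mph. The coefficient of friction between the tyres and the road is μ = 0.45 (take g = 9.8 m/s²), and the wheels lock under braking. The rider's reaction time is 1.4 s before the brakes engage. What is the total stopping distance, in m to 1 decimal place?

28 mph × 0.44704 = 12.5171 m/s.
a = μg = 0.45 × 9.8 = 4.410 m/s².
Reaction distance = v·t_r = 12.5171 × 1.4 = 17.524 m.
Braking distance = v²/(2a) = 12.5171² / (2 × 4.410) = 156.678 / 8.820 = 17.764 m.
Total = 17.524 + 17.764 = 35.288 m.

Total stopping distance ≈ 35.3 m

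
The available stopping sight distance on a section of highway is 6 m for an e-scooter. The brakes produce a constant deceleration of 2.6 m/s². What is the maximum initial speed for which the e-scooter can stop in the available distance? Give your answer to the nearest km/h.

v²/(2a) = d ⇒ v = √(2 × 2.600 × 6) = √31.20 = 5.5857 m/s.
5.5857 m/s × 3.6 = 20.109 km/h.

Maximum speed ≈ 20 km/h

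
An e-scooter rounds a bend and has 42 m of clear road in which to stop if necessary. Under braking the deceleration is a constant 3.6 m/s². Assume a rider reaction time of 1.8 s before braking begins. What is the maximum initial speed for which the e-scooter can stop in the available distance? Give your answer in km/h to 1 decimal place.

Maximum speed ≈ 43.5 km/h

Stopping distance: v·t_r + v²/(2a) = 42 with t_r = 1.8 s and a = 3.600 m/s².
So v² + 12.960 v − 302.40 = 0.
Positive root: v = −a·t_r + √((a·t_r)² + 2a·d) = −6.480 + √(41.990 + 302.40) = 12.0777 m/s.
12.0777 m/s × 3.6 = 43.480 km/h.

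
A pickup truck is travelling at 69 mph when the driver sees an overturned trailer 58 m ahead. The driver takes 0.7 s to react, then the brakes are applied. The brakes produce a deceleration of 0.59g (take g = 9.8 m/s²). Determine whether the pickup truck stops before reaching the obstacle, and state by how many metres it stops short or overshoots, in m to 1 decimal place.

69 mph × 0.44704 = 30.8458 m/s.
a = 0.59 × 9.8 = 5.782 m/s².
Reaction distance = 30.8458 × 0.7 = 21.592 m.
Braking distance = v²/(2a) = 951.463 / 11.564 = 82.278 m.
Total stopping distance = 21.592 + 82.278 = 103.870 m, vs 58 m available — it cannot stop in time and overshoots by 103.870 − 58 = 45.870 m.

No — it overshoots by 45.9 m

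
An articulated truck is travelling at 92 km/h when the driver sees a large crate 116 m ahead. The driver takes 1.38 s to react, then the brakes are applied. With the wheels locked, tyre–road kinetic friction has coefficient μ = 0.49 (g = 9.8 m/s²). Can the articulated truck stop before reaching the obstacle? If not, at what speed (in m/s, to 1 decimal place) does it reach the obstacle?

92 km/h ÷ 3.6 = 25.5556 m/s.
a = μg = 0.49 × 9.8 = 4.802 m/s².
Reaction distance = 25.5556 × 1.38 = 35.267 m.
Braking distance = v²/(2a) = 653.089 / 9.604 = 68.002 m.
Total stopping distance = 35.267 + 68.002 = 103.269 m, vs 116 m available — it stops with 116 − 103.269 = 12.731 m to spare.

Yes — it stops about 12.7 m short of the obstacle, so it never reaches it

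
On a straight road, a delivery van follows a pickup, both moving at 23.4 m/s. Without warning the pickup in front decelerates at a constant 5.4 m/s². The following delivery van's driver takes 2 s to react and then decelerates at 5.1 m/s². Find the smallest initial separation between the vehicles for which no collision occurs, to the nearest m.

Leader travels v²/(2a_L) = 547.560 / 10.800 = 50.700 m before stopping.
Follower covers v·t_r = 23.4000 × 2 = 46.800 m while reacting, then v²/(2a_F) = 547.560 / 10.200 = 53.682 m while braking, for a total of 46.800 + 53.682 = 100.482 m.
Since a_F ≤ a_L and the follower starts braking later, the follower is never slower than the leader, so the closest approach is when both have stopped.
Minimum gap = 100.482 − 50.700 = 49.782 m.

Minimum gap ≈ 50 m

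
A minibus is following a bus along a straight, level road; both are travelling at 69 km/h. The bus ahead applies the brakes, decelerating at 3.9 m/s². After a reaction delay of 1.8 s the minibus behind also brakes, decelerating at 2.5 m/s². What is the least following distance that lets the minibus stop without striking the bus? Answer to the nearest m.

69 km/h ÷ 3.6 = 19.1667 m/s.
Leader travels v²/(2a_L) = 367.362 / 7.800 = 47.098 m before stopping.
Follower covers v·t_r = 19.1667 × 1.8 = 34.500 m while reacting, then v²/(2a_F) = 367.362 / 5.000 = 73.472 m while braking, for a total of 34.500 + 73.472 = 107.972 m.
Since a_F ≤ a_L and the follower starts braking later, the follower is never slower than the leader, so the closest approach is when both have stopped.
Minimum gap = 107.972 − 47.098 = 60.874 m.

Minimum gap ≈ 61 m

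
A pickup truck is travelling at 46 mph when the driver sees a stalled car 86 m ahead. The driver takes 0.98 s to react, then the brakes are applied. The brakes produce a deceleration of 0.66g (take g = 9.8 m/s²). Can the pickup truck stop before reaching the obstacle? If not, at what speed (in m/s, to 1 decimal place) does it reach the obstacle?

Yes — it stops about 33.2 m short of the obstacle, so it never reaches it

46 mph × 0.44704 = 20.5638 m/s.
a = 0.66 × 9.8 = 6.468 m/s².
Reaction distance = 20.5638 × 0.98 = 20.153 m.
Braking distance = v²/(2a) = 422.870 / 12.936 = 32.689 m.
Total stopping distance = 20.153 + 32.689 = 52.842 m, vs 86 m available — it stops with 86 − 52.842 = 33.158 m to spare.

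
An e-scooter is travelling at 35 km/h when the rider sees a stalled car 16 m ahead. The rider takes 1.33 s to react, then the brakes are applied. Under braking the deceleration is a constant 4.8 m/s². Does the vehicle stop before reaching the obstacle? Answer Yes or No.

No

35 km/h ÷ 3.6 = 9.7222 m/s.
Reaction distance = 9.7222 × 1.33 = 12.931 m.
Braking distance = v²/(2a) = 94.521 / 9.600 = 9.846 m.
Total stopping distance = 12.931 + 9.846 = 22.777 m, vs 16 m available — it cannot stop in time and overshoots by 22.777 − 16 = 6.777 m.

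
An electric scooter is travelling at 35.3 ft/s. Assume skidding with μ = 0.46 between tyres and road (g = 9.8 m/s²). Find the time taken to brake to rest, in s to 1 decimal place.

Braking time ≈ 2.4 s

35.3 ft/s × 0.3048 = 10.7594 m/s.
a = μg = 0.46 × 9.8 = 4.508 m/s².
Braking time = v/a = 10.7594 / 4.508 = 2.387 s.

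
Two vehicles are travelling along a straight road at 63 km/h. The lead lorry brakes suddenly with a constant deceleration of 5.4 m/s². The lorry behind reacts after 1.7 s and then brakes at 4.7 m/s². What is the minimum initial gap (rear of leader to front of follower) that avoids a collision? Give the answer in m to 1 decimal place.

Minimum gap ≈ 34.0 m

63 km/h ÷ 3.6 = 17.5000 m/s.
Leader travels v²/(2a_L) = 306.250 / 10.800 = 28.356 m before stopping.
Follower covers v·t_r = 17.5000 × 1.7 = 29.750 m while reacting, then v²/(2a_F) = 306.250 / 9.400 = 32.580 m while braking, for a total of 29.750 + 32.580 = 62.330 m.
Since a_F ≤ a_L and the follower starts braking later, the follower is never slower than the leader, so the closest approach is when both have stopped.
Minimum gap = 62.330 − 28.356 = 33.974 m.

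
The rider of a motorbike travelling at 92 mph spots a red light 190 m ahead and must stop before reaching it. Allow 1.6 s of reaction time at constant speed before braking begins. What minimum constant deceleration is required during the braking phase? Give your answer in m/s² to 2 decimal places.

92 mph × 0.44704 = 41.1277 m/s.
Distance covered during reaction = 41.1277 × 1.6 = 65.804 m.
Distance available for braking: 190 − 65.804 = 124.196 m.
v² = 2a·d ⇒ a = v²/(2d) = 41.1277² / (2 × 124.196) = 1691.488 / 248.392 = 6.8098 m/s².

Required deceleration ≈ 6.81 m/s²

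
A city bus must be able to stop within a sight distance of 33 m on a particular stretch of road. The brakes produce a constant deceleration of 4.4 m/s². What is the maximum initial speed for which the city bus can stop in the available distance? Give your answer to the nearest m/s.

v²/(2a) = d ⇒ v = √(2 × 4.400 × 33) = √290.40 = 17.0411 m/s.

Maximum speed ≈ 17 m/s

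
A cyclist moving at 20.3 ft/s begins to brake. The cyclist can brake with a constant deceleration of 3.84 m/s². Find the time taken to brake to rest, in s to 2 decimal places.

Braking time ≈ 1.61 s

20.3 ft/s × 0.3048 = 6.1874 m/s.
Braking time = v/a = 6.1874 / 3.840 = 1.611 s.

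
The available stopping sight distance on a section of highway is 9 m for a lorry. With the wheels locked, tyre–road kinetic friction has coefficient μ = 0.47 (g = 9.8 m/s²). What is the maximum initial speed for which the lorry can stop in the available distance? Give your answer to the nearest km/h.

a = μg = 0.47 × 9.8 = 4.606 m/s².
v²/(2a) = d ⇒ v = √(2 × 4.606 × 9) = √82.91 = 9.1055 m/s.
9.1055 m/s × 3.6 = 32.780 km/h.

Maximum speed ≈ 33 km/h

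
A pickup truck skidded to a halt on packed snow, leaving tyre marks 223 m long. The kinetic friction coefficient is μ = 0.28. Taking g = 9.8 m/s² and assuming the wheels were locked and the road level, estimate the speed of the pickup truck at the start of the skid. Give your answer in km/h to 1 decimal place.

Deceleration a = μg = 0.28 × 9.8 = 2.744 m/s².
v = √(2a·d) = √(2 × 2.744 × 223) = √1223.824 = 34.9832 m/s.
= 34.9832 × 3.6 = 125.940 km/h.

Initial speed ≈ 125.9 km/h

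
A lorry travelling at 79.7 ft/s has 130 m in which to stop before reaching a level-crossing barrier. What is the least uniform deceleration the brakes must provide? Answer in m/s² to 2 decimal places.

79.7 ft/s × 0.3048 = 24.2926 m/s.
v² = 2a·d ⇒ a = v²/(2d) = 24.2926² / (2 × 130.000) = 590.130 / 260.000 = 2.2697 m/s².

Required deceleration ≈ 2.27 m/s²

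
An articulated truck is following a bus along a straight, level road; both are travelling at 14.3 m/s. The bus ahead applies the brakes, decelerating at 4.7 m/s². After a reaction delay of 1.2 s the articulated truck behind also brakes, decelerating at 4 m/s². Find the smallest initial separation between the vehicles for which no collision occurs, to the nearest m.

Leader travels v²/(2a_L) = 204.490 / 9.400 = 21.754 m before stopping.
Follower covers v·t_r = 14.3000 × 1.2 = 17.160 m while reacting, then v²/(2a_F) = 204.490 / 8.000 = 25.561 m while braking, for a total of 17.160 + 25.561 = 42.721 m.
Since a_F ≤ a_L and the follower starts braking later, the follower is never slower than the leader, so the closest approach is when both have stopped.
Minimum gap = 42.721 − 21.754 = 20.967 m.

Minimum gap ≈ 21 m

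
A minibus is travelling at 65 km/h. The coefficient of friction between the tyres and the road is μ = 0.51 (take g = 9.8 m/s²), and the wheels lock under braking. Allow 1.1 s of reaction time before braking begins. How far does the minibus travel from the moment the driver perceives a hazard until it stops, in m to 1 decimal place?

Total stopping distance ≈ 52.5 m

65 km/h ÷ 3.6 = 18.0556 m/s.
a = μg = 0.51 × 9.8 = 4.998 m/s².
Reaction distance = v·t_r = 18.0556 × 1.1 = 19.861 m.
Braking distance = v²/(2a) = 18.0556² / (2 × 4.998) = 326.005 / 9.996 = 32.614 m.
Total = 19.861 + 32.614 = 52.475 m.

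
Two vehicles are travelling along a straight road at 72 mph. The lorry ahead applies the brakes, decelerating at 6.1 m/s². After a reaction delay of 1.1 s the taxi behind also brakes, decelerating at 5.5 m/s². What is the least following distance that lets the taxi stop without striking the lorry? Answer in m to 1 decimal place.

Minimum gap ≈ 44.7 m

72 mph × 0.44704 = 32.1869 m/s.
Leader travels v²/(2a_L) = 1035.997 / 12.200 = 84.918 m before stopping.
Follower covers v·t_r = 32.1869 × 1.1 = 35.406 m while reacting, then v²/(2a_F) = 1035.997 / 11.000 = 94.182 m while braking, for a total of 35.406 + 94.182 = 129.588 m.
Since a_F ≤ a_L and the follower starts braking later, the follower is never slower than the leader, so the closest approach is when both have stopped.
Minimum gap = 129.588 − 84.918 = 44.670 m.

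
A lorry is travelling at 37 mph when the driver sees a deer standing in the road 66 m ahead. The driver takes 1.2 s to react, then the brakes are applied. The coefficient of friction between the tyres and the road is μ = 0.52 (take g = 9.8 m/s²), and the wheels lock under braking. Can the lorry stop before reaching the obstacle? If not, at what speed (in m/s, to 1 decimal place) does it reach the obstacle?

Yes — it stops about 19.3 m short of the obstacle, so it never reaches it

37 mph × 0.44704 = 16.5405 m/s.
a = μg = 0.52 × 9.8 = 5.096 m/s².
Reaction distance = 16.5405 × 1.2 = 19.849 m.
Braking distance = v²/(2a) = 273.588 / 10.192 = 26.843 m.
Total stopping distance = 19.849 + 26.843 = 46.692 m, vs 66 m available — it stops with 66 − 46.692 = 19.308 m to spare.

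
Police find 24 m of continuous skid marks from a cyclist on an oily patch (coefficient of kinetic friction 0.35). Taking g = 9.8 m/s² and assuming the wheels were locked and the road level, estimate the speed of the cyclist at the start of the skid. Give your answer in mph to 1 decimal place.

Initial speed ≈ 28.7 mph

Deceleration a = μg = 0.35 × 9.8 = 3.430 m/s².
v = √(2a·d) = √(2 × 3.430 × 24) = √164.640 = 12.8312 m/s.
= 12.8312 ÷ 0.44704 = 28.703 mph.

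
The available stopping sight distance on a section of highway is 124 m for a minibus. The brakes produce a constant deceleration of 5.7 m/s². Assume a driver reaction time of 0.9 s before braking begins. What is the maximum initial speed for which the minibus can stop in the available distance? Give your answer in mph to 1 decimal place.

Stopping distance: v·t_r + v²/(2a) = 124 with t_r = 0.9 s and a = 5.700 m/s².
So v² + 10.260 v − 1413.60 = 0.
Positive root: v = −a·t_r + √((a·t_r)² + 2a·d) = −5.130 + √(26.317 + 1413.60) = 32.8162 m/s.
32.8162 m/s ÷ 0.44704 = 73.408 mph.

Maximum speed ≈ 73.4 mph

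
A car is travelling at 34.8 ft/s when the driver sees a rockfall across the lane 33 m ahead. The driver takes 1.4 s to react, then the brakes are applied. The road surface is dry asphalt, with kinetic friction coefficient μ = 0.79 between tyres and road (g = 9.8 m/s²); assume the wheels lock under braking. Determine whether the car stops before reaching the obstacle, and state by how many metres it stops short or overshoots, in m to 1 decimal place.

34.8 ft/s × 0.3048 = 10.6070 m/s.
a = μg = 0.79 × 9.8 = 7.742 m/s².
Reaction distance = 10.6070 × 1.4 = 14.850 m.
Braking distance = v²/(2a) = 112.508 / 15.484 = 7.266 m.
Total stopping distance = 14.850 + 7.266 = 22.116 m, vs 33 m available — it stops with 33 − 22.116 = 10.884 m to spare.

Yes — it stops 10.9 m short of the obstacle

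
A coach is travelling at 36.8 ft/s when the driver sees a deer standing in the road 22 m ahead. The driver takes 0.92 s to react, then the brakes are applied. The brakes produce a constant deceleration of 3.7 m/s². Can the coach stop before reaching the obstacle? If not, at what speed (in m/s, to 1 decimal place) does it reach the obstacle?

No — it strikes the obstacle at 6.3 m/s

36.8 ft/s × 0.3048 = 11.2166 m/s.
Reaction distance = 11.2166 × 0.92 = 10.319 m.
Braking distance needed to stop: v²/(2a) = 125.812 / 7.400 = 17.002 m, so total needed = 10.319 + 17.002 = 27.321 m > 22 m — it cannot stop.
Distance remaining when braking begins: 22 − 10.319 = 11.681 m.
v² = v₀² − 2a·d = 125.812 − 2 × 3.700 × 11.681 = 39.373 m²/s².
v = √39.373 = 6.275 m/s.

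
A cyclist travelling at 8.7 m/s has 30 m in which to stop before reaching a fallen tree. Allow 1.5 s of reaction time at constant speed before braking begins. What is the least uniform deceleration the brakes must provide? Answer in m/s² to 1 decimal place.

Distance covered during reaction = 8.7000 × 1.5 = 13.050 m.
Distance available for braking: 30 − 13.050 = 16.950 m.
v² = 2a·d ⇒ a = v²/(2d) = 8.7000² / (2 × 16.950) = 75.690 / 33.900 = 2.2327 m/s².

Required deceleration ≈ 2.2 m/s²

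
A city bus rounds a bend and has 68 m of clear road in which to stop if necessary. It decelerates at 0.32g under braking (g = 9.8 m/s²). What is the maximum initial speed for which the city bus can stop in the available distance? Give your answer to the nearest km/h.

a = 0.32 × 9.8 = 3.136 m/s².
v²/(2a) = d ⇒ v = √(2 × 3.136 × 68) = √426.50 = 20.6519 m/s.
20.6519 m/s × 3.6 = 74.347 km/h.

Maximum speed ≈ 74 km/h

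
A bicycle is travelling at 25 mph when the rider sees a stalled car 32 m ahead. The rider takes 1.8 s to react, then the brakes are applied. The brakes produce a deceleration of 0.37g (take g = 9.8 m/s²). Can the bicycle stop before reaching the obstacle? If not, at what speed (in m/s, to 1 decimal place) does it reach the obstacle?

25 mph × 0.44704 = 11.1760 m/s.
a = 0.37 × 9.8 = 3.626 m/s².
Reaction distance = 11.1760 × 1.8 = 20.117 m.
Braking distance needed to stop: v²/(2a) = 124.903 / 7.252 = 17.223 m, so total needed = 20.117 + 17.223 = 37.340 m > 32 m — it cannot stop.
Distance remaining when braking begins: 32 − 20.117 = 11.883 m.
v² = v₀² − 2a·d = 124.903 − 2 × 3.626 × 11.883 = 38.727 m²/s².
v = √38.727 = 6.223 m/s.

No — it strikes the obstacle at 6.2 m/s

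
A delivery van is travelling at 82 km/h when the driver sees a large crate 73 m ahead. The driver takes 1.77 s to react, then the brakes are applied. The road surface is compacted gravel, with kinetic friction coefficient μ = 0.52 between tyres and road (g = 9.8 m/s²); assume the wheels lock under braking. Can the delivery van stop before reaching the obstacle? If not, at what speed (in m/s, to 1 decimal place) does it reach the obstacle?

82 km/h ÷ 3.6 = 22.7778 m/s.
a = μg = 0.52 × 9.8 = 5.096 m/s².
Reaction distance = 22.7778 × 1.77 = 40.317 m.
Braking distance needed to stop: v²/(2a) = 518.828 / 10.192 = 50.905 m, so total needed = 40.317 + 50.905 = 91.222 m > 73 m — it cannot stop.
Distance remaining when braking begins: 73 − 40.317 = 32.683 m.
v² = v₀² − 2a·d = 518.828 − 2 × 5.096 × 32.683 = 185.723 m²/s².
v = √185.723 = 13.628 m/s.

No — it strikes the obstacle at 13.6 m/s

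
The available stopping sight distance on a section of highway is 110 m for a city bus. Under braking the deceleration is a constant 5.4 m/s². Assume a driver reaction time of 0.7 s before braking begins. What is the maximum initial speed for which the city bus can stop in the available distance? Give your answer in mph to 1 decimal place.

Stopping distance: v·t_r + v²/(2a) = 110 with t_r = 0.7 s and a = 5.400 m/s².
So v² + 7.560 v − 1188.00 = 0.
Positive root: v = −a·t_r + √((a·t_r)² + 2a·d) = −3.780 + √(14.288 + 1188.00) = 30.8940 m/s.
30.8940 m/s ÷ 0.44704 = 69.108 mph.

Maximum speed ≈ 69.1 mph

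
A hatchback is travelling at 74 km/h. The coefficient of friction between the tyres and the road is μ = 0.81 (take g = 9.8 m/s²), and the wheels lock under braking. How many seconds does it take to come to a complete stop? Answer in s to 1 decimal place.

74 km/h ÷ 3.6 = 20.5556 m/s.
a = μg = 0.81 × 9.8 = 7.938 m/s².
Braking time = v/a = 20.5556 / 7.938 = 2.590 s.

Braking time ≈ 2.6 s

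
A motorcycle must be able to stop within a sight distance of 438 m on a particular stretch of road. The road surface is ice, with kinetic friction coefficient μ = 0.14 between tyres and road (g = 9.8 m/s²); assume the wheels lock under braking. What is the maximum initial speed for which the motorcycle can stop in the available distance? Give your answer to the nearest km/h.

a = μg = 0.14 × 9.8 = 1.372 m/s².
v²/(2a) = d ⇒ v = √(2 × 1.372 × 438) = √1201.87 = 34.6680 m/s.
34.6680 m/s × 3.6 = 124.805 km/h.

Maximum speed ≈ 125 km/h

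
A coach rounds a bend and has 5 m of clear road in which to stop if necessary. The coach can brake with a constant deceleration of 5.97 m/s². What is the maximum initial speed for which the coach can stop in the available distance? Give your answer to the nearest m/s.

v²/(2a) = d ⇒ v = √(2 × 5.970 × 5) = √59.70 = 7.7266 m/s.

Maximum speed ≈ 8 m/s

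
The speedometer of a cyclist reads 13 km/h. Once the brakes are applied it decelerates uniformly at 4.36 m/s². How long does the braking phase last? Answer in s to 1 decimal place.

13 km/h ÷ 3.6 = 3.6111 m/s.
Braking time = v/a = 3.6111 / 4.360 = 0.828 s.

Braking time ≈ 0.8 s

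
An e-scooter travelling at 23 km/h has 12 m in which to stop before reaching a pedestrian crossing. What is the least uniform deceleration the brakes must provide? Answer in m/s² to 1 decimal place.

Required deceleration ≈ 1.7 m/s²

23 km/h ÷ 3.6 = 6.3889 m/s.
v² = 2a·d ⇒ a = v²/(2d) = 6.3889² / (2 × 12.000) = 40.818 / 24.000 = 1.7007 m/s².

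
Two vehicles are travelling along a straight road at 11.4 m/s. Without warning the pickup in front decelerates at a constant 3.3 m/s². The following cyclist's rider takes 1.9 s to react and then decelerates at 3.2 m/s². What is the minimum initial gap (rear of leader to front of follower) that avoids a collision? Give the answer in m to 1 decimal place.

Leader travels v²/(2a_L) = 129.960 / 6.600 = 19.691 m before stopping.
Follower covers v·t_r = 11.4000 × 1.9 = 21.660 m while reacting, then v²/(2a_F) = 129.960 / 6.400 = 20.306 m while braking, for a total of 21.660 + 20.306 = 41.966 m.
Since a_F ≤ a_L and the follower starts braking later, the follower is never slower than the leader, so the closest approach is when both have stopped.
Minimum gap = 41.966 − 19.691 = 22.275 m.

Minimum gap ≈ 22.3 m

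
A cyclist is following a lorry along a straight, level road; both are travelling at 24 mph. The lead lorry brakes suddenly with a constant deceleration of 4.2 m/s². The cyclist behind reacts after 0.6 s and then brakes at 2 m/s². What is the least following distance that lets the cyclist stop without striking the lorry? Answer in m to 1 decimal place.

Minimum gap ≈ 21.5 m

24 mph × 0.44704 = 10.7290 m/s.
Leader travels v²/(2a_L) = 115.111 / 8.400 = 13.704 m before stopping.
Follower covers v·t_r = 10.7290 × 0.6 = 6.437 m while reacting, then v²/(2a_F) = 115.111 / 4.000 = 28.778 m while braking, for a total of 6.437 + 28.778 = 35.215 m.
Since a_F ≤ a_L and the follower starts braking later, the follower is never slower than the leader, so the closest approach is when both have stopped.
Minimum gap = 35.215 − 13.704 = 21.511 m.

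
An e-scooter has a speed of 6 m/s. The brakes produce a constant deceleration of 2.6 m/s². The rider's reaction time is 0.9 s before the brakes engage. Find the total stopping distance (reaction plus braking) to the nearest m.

Total stopping distance ≈ 12 m

Reaction distance = v·t_r = 6.0000 × 0.9 = 5.400 m.
Braking distance = v²/(2a) = 6.0000² / (2 × 2.600) = 36.000 / 5.200 = 6.923 m.
Total = 5.400 + 6.923 = 12.323 m.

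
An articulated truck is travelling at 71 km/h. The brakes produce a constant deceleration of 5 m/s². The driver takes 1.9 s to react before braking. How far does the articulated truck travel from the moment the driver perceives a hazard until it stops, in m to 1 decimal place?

Total stopping distance ≈ 76.4 m

71 km/h ÷ 3.6 = 19.7222 m/s.
Reaction distance = v·t_r = 19.7222 × 1.9 = 37.472 m.
Braking distance = v²/(2a) = 19.7222² / (2 × 5.000) = 388.965 / 10.000 = 38.896 m.
Total = 37.472 + 38.896 = 76.368 m.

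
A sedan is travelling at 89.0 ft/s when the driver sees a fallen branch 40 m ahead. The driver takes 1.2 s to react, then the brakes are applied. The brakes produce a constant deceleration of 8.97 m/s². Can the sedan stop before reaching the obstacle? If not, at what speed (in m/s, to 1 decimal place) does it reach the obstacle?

89 ft/s × 0.3048 = 27.1272 m/s.
Reaction distance = 27.1272 × 1.2 = 32.553 m.
Braking distance needed to stop: v²/(2a) = 735.885 / 17.940 = 41.019 m, so total needed = 32.553 + 41.019 = 73.572 m > 40 m — it cannot stop.
Distance remaining when braking begins: 40 − 32.553 = 7.447 m.
v² = v₀² − 2a·d = 735.885 − 2 × 8.970 × 7.447 = 602.286 m²/s².
v = √602.286 = 24.542 m/s.

No — it strikes the obstacle at 24.5 m/s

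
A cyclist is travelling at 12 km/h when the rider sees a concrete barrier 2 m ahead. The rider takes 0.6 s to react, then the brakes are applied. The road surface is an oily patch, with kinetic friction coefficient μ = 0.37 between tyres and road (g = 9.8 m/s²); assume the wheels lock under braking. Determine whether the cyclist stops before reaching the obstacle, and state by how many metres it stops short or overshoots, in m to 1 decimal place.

No — it overshoots by 1.5 m

12 km/h ÷ 3.6 = 3.3333 m/s.
a = μg = 0.37 × 9.8 = 3.626 m/s².
Reaction distance = 3.3333 × 0.6 = 2.000 m.
Braking distance = v²/(2a) = 11.111 / 7.252 = 1.532 m.
Total stopping distance = 2.000 + 1.532 = 3.532 m, vs 2 m available — it cannot stop in time and overshoots by 3.532 − 2 = 1.532 m.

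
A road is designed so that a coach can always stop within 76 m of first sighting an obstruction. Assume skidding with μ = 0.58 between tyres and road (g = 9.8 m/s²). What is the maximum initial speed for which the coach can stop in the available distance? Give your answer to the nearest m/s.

Maximum speed ≈ 29 m/s

a = μg = 0.58 × 9.8 = 5.684 m/s².
v²/(2a) = d ⇒ v = √(2 × 5.684 × 76) = √863.97 = 29.3934 m/s.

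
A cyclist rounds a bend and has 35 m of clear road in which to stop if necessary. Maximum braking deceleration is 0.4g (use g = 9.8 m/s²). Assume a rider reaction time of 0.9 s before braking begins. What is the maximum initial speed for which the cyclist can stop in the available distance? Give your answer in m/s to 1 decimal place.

a = 0.4 × 9.8 = 3.920 m/s².
Stopping distance: v·t_r + v²/(2a) = 35 with t_r = 0.9 s and a = 3.920 m/s².
So v² + 7.056 v − 274.40 = 0.
Positive root: v = −a·t_r + √((a·t_r)² + 2a·d) = −3.528 + √(12.447 + 274.40) = 13.4086 m/s.

Maximum speed ≈ 13.4 m/s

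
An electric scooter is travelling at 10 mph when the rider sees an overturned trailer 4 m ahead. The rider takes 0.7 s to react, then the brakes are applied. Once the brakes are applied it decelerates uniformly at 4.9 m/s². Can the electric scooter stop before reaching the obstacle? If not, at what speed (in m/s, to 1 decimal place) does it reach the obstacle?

10 mph × 0.44704 = 4.4704 m/s.
Reaction distance = 4.4704 × 0.7 = 3.129 m.
Braking distance needed to stop: v²/(2a) = 19.984 / 9.800 = 2.039 m, so total needed = 3.129 + 2.039 = 5.168 m > 4 m — it cannot stop.
Distance remaining when braking begins: 4 − 3.129 = 0.871 m.
v² = v₀² − 2a·d = 19.984 − 2 × 4.900 × 0.871 = 11.448 m²/s².
v = √11.448 = 3.383 m/s.

No — it strikes the obstacle at 3.4 m/s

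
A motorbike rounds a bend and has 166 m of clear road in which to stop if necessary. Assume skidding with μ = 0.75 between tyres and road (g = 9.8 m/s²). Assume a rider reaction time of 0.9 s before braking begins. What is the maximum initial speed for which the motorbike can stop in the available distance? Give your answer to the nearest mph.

a = μg = 0.75 × 9.8 = 7.350 m/s².
Stopping distance: v·t_r + v²/(2a) = 166 with t_r = 0.9 s and a = 7.350 m/s².
So v² + 13.230 v − 2440.20 = 0.
Positive root: v = −a·t_r + √((a·t_r)² + 2a·d) = −6.615 + √(43.758 + 2440.20) = 43.2243 m/s.
43.2243 m/s ÷ 0.44704 = 96.690 mph.

Maximum speed ≈ 97 mph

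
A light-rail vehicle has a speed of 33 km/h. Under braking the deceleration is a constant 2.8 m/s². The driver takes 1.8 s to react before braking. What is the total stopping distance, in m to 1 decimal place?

33 km/h ÷ 3.6 = 9.1667 m/s.
Reaction distance = v·t_r = 9.1667 × 1.8 = 16.500 m.
Braking distance = v²/(2a) = 9.1667² / (2 × 2.800) = 84.028 / 5.600 = 15.005 m.
Total = 16.500 + 15.005 = 31.505 m.

Total stopping distance ≈ 31.5 m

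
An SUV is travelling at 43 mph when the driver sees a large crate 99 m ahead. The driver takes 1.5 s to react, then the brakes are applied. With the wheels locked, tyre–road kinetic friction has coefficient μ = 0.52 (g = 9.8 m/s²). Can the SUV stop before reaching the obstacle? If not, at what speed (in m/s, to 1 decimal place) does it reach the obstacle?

43 mph × 0.44704 = 19.2227 m/s.
a = μg = 0.52 × 9.8 = 5.096 m/s².
Reaction distance = 19.2227 × 1.5 = 28.834 m.
Braking distance = v²/(2a) = 369.512 / 10.192 = 36.255 m.
Total stopping distance = 28.834 + 36.255 = 65.089 m, vs 99 m available — it stops with 99 − 65.089 = 33.911 m to spare.

Yes — it stops about 33.9 m short of the obstacle, so it never reaches it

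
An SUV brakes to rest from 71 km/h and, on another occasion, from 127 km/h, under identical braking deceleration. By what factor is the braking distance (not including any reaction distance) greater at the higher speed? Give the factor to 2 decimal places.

Braking distance d = v²/(2a), so with a fixed, d ∝ v².
Factor = (127/71)² = 1.7887² = 3.1994.

Factor ≈ 3.20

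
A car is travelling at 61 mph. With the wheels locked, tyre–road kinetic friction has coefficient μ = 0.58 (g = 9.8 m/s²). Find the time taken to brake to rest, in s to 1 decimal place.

Braking time ≈ 4.8 s

61 mph × 0.44704 = 27.2694 m/s.
a = μg = 0.58 × 9.8 = 5.684 m/s².
Braking time = v/a = 27.2694 / 5.684 = 4.798 s.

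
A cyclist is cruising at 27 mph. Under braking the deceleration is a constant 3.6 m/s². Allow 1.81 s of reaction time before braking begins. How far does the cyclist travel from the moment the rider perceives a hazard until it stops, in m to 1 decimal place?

Total stopping distance ≈ 42.1 m

27 mph × 0.44704 = 12.0701 m/s.
Reaction distance = v·t_r = 12.0701 × 1.81 = 21.847 m.
Braking distance = v²/(2a) = 12.0701² / (2 × 3.600) = 145.687 / 7.200 = 20.234 m.
Total = 21.847 + 20.234 = 42.081 m.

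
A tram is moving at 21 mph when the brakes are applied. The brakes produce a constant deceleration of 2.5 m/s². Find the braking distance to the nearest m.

21 mph × 0.44704 = 9.3878 m/s.
Braking distance = v²/(2a) = 9.3878² / (2 × 2.500) = 88.131 / 5.000 = 17.626 m.

Braking distance ≈ 18 m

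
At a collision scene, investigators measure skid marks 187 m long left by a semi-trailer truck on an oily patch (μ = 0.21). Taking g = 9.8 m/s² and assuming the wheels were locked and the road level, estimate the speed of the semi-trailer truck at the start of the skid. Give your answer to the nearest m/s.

Deceleration a = μg = 0.21 × 9.8 = 2.058 m/s².
v = √(2a·d) = √(2 × 2.058 × 187) = √769.692 = 27.7433 m/s.

Initial speed ≈ 28 m/s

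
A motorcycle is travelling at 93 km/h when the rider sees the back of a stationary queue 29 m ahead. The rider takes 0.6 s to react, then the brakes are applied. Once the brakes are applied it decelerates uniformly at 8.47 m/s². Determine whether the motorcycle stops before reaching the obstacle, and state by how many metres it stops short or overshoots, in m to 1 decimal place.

93 km/h ÷ 3.6 = 25.8333 m/s.
Reaction distance = 25.8333 × 0.6 = 15.500 m.
Braking distance = v²/(2a) = 667.359 / 16.940 = 39.395 m.
Total stopping distance = 15.500 + 39.395 = 54.895 m, vs 29 m available — it cannot stop in time and overshoots by 54.895 − 29 = 25.895 m.

No — it overshoots by 25.9 m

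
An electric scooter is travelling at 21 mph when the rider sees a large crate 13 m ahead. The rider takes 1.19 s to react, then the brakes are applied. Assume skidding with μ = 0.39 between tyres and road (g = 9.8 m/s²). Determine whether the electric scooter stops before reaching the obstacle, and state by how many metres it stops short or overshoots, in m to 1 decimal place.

No — it overshoots by 9.7 m

21 mph × 0.44704 = 9.3878 m/s.
a = μg = 0.39 × 9.8 = 3.822 m/s².
Reaction distance = 9.3878 × 1.19 = 11.171 m.
Braking distance = v²/(2a) = 88.131 / 7.644 = 11.529 m.
Total stopping distance = 11.171 + 11.529 = 22.700 m, vs 13 m available — it cannot stop in time and overshoots by 22.700 − 13 = 9.700 m.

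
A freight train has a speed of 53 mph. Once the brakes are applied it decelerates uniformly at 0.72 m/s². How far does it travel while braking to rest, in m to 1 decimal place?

Braking distance ≈ 389.8 m

53 mph × 0.44704 = 23.6931 m/s.
Braking distance = v²/(2a) = 23.6931² / (2 × 0.720) = 561.363 / 1.440 = 389.835 m.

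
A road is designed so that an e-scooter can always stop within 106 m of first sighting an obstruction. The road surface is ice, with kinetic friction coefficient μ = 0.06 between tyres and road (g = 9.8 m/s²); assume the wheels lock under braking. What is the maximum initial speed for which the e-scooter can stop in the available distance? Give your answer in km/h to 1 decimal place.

a = μg = 0.06 × 9.8 = 0.588 m/s².
v²/(2a) = d ⇒ v = √(2 × 0.588 × 106) = √124.66 = 11.1651 m/s.
11.1651 m/s × 3.6 = 40.194 km/h.

Maximum speed ≈ 40.2 km/h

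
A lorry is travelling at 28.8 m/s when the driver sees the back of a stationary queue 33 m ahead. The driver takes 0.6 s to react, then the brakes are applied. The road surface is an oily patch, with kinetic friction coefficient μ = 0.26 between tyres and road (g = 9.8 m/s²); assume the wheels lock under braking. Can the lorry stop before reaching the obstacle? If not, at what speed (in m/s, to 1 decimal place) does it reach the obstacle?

No — it strikes the obstacle at 27.4 m/s

a = μg = 0.26 × 9.8 = 2.548 m/s².
Reaction distance = 28.8000 × 0.6 = 17.280 m.
Braking distance needed to stop: v²/(2a) = 829.440 / 5.096 = 162.763 m, so total needed = 17.280 + 162.763 = 180.043 m > 33 m — it cannot stop.
Distance remaining when braking begins: 33 − 17.280 = 15.720 m.
v² = v₀² − 2a·d = 829.440 − 2 × 2.548 × 15.720 = 749.331 m²/s².
v = √749.331 = 27.374 m/s.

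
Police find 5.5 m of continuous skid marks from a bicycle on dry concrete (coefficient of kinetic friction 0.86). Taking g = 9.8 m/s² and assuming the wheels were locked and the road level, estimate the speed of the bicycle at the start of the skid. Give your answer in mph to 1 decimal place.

Deceleration a = μg = 0.86 × 9.8 = 8.428 m/s².
v = √(2a·d) = √(2 × 8.428 × 5.5) = √92.708 = 9.6285 m/s.
= 9.6285 ÷ 0.44704 = 21.538 mph.

Initial speed ≈ 21.5 mph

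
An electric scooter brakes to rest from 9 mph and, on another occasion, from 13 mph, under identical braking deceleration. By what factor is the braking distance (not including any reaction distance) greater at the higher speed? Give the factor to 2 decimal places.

Factor ≈ 2.09

Braking distance d = v²/(2a), so with a fixed, d ∝ v².
Factor = (13/9)² = 1.4444² = 2.0863.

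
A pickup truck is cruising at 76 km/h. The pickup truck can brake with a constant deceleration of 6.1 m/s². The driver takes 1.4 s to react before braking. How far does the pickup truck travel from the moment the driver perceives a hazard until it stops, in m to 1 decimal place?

76 km/h ÷ 3.6 = 21.1111 m/s.
Reaction distance = v·t_r = 21.1111 × 1.4 = 29.556 m.
Braking distance = v²/(2a) = 21.1111² / (2 × 6.100) = 445.679 / 12.200 = 36.531 m.
Total = 29.556 + 36.531 = 66.087 m.

Total stopping distance ≈ 66.1 m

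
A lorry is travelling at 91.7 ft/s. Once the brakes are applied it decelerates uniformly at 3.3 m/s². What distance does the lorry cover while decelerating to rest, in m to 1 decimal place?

Braking distance ≈ 118.4 m

91.7 ft/s × 0.3048 = 27.9502 m/s.
Braking distance = v²/(2a) = 27.9502² / (2 × 3.300) = 781.214 / 6.600 = 118.366 m.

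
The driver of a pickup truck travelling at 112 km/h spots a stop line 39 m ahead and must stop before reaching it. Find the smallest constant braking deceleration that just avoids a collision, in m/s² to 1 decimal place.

112 km/h ÷ 3.6 = 31.1111 m/s.
v² = 2a·d ⇒ a = v²/(2d) = 31.1111² / (2 × 39.000) = 967.901 / 78.000 = 12.4090 m/s².

Required deceleration ≈ 12.4 m/s²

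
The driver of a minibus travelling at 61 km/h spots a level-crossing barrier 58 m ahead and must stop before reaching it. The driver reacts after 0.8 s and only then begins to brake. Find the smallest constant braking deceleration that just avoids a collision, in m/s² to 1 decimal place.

61 km/h ÷ 3.6 = 16.9444 m/s.
Distance covered during reaction = 16.9444 × 0.8 = 13.556 m.
Distance available for braking: 58 − 13.556 = 44.444 m.
v² = 2a·d ⇒ a = v²/(2d) = 16.9444² / (2 × 44.444) = 287.113 / 88.888 = 3.2301 m/s².

Required deceleration ≈ 3.2 m/s²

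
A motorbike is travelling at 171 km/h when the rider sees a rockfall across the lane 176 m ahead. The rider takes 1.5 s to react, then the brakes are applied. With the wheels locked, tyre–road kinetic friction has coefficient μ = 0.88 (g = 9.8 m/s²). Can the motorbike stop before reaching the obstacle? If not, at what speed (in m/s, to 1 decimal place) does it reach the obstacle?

171 km/h ÷ 3.6 = 47.5000 m/s.
a = μg = 0.88 × 9.8 = 8.624 m/s².
Reaction distance = 47.5000 × 1.5 = 71.250 m.
Braking distance needed to stop: v²/(2a) = 2256.250 / 17.248 = 130.812 m, so total needed = 71.250 + 130.812 = 202.062 m > 176 m — it cannot stop.
Distance remaining when braking begins: 176 − 71.250 = 104.750 m.
v² = v₀² − 2a·d = 2256.250 − 2 × 8.624 × 104.750 = 449.522 m²/s².
v = √449.522 = 21.202 m/s.

No — it strikes the obstacle at 21.2 m/s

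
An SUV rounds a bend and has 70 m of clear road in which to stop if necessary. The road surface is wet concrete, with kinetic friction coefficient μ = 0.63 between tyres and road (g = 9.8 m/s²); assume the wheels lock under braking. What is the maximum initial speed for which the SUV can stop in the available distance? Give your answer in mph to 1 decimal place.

a = μg = 0.63 × 9.8 = 6.174 m/s².
v²/(2a) = d ⇒ v = √(2 × 6.174 × 70) = √864.36 = 29.4000 m/s.
29.4000 m/s ÷ 0.44704 = 65.766 mph.

Maximum speed ≈ 65.8 mph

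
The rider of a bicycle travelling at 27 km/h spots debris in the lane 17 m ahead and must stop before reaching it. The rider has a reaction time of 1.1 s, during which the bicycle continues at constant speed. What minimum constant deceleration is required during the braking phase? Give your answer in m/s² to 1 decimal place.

Required deceleration ≈ 3.2 m/s²

27 km/h ÷ 3.6 = 7.5000 m/s.
Distance covered during reaction = 7.5000 × 1.1 = 8.250 m.
Distance available for braking: 17 − 8.250 = 8.750 m.
v² = 2a·d ⇒ a = v²/(2d) = 7.5000² / (2 × 8.750) = 56.250 / 17.500 = 3.2143 m/s².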